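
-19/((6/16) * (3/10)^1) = -1520/9 = -168.89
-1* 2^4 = -16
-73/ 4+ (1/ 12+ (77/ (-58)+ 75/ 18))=-889/58 = -15.33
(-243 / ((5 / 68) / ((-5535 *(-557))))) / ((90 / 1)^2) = -31446549/25 = -1257861.96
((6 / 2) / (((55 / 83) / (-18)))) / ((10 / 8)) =-17928/275 = -65.19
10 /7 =1.43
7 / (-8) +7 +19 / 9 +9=1241/72 = 17.24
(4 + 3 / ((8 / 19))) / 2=5.56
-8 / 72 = -0.11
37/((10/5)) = 37/2 = 18.50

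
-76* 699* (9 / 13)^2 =-4303044/169 = -25461.80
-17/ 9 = -1.89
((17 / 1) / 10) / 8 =17/80 = 0.21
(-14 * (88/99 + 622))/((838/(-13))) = 510146/3771 = 135.28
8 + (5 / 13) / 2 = 213/26 = 8.19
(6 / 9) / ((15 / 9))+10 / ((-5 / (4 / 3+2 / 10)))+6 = 3.33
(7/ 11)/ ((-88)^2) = 7/85184 = 0.00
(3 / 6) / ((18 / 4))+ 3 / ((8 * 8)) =91/576 = 0.16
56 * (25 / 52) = 350/13 = 26.92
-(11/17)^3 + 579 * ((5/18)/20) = 916265/117912 = 7.77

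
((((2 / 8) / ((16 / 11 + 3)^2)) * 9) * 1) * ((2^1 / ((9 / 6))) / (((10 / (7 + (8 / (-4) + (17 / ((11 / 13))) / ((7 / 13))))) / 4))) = 2.56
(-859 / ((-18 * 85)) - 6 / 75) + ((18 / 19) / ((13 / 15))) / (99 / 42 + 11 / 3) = 316905353/478056150 = 0.66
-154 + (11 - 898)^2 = 786615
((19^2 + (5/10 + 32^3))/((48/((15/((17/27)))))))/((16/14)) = 62614755/4352 = 14387.58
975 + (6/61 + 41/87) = 5177348/5307 = 975.57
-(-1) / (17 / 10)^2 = 100/289 = 0.35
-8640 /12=-720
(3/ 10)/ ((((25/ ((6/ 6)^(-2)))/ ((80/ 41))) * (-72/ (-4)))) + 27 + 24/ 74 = 3108973/113775 = 27.33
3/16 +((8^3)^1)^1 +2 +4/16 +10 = 8391/16 = 524.44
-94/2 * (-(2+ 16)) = 846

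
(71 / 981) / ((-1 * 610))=-71/598410 = 0.00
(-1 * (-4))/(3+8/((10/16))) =20/79 = 0.25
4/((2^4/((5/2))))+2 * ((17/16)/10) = 67/80 = 0.84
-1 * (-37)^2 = -1369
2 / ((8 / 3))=3/4 = 0.75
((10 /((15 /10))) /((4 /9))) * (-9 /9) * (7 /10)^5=-50421/20000 = -2.52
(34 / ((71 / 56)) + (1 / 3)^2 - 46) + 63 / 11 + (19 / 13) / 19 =-1212371/91377 = -13.27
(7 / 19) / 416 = 7/7904 = 0.00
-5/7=-0.71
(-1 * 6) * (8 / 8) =-6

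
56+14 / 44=1239/22 = 56.32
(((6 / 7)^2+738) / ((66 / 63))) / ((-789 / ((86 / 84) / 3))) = -86473/283514 = -0.31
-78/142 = -39/71 = -0.55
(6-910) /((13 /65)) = -4520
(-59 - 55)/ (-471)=38/157 = 0.24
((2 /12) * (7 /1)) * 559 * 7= 27391/6 = 4565.17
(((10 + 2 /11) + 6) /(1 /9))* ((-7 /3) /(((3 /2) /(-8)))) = 19936/11 = 1812.36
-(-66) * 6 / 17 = 396/17 = 23.29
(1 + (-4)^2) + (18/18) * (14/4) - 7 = 27/2 = 13.50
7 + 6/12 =15/2 = 7.50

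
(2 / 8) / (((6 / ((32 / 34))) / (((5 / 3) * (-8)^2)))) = 640/153 = 4.18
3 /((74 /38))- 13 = -424/37 = -11.46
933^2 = 870489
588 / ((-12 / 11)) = -539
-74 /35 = -2.11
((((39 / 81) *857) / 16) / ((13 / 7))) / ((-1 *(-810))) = 5999/349920 = 0.02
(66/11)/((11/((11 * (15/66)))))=15/11 = 1.36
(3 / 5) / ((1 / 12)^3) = 5184/5 = 1036.80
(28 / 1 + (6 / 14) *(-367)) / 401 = -905/2807 = -0.32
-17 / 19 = -0.89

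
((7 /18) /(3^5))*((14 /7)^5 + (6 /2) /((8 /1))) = 1813/34992 = 0.05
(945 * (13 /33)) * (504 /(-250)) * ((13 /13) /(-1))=206388/275 = 750.50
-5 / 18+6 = 103/18 = 5.72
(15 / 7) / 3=5/7 = 0.71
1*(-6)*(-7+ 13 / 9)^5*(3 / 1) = 625000000/6561 = 95259.87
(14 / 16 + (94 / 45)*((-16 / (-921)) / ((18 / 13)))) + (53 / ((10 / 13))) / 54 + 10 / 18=8154457/2984040 = 2.73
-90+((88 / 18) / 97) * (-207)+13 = -87.43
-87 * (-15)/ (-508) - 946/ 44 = -12227/508 = -24.07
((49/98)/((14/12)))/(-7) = -3/49 = -0.06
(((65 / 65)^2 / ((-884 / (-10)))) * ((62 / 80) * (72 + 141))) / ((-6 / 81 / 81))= -14440761/7072 = -2041.96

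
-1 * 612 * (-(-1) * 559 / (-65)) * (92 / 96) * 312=7868484/5 = 1573696.80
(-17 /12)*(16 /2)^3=-2176/3 = -725.33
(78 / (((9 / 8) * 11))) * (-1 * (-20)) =4160/33 = 126.06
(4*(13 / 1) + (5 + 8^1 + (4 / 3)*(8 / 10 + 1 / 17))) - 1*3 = 16102/255 = 63.15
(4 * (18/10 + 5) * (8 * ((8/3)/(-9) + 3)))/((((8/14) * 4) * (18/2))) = 28.60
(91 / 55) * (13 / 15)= 1183/825 = 1.43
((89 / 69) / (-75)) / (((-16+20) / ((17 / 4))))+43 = 3558887/82800 = 42.98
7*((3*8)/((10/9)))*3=2268/5 = 453.60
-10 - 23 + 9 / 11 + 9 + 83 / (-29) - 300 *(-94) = 8987492/319 = 28173.96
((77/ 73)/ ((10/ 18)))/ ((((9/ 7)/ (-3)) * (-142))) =1617/51830 = 0.03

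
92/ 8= 23/2 = 11.50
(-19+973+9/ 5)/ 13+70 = 9329/65 = 143.52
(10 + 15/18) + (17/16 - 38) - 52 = -3749/48 = -78.10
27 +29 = 56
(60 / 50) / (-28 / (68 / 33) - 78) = -34/2595 = -0.01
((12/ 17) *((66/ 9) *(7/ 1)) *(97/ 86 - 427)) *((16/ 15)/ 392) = -644600/15351 = -41.99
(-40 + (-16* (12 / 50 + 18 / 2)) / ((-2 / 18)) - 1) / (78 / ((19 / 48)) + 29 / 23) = 14088443/2166575 = 6.50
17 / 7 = 2.43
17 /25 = 0.68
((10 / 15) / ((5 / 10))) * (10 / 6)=20/9 = 2.22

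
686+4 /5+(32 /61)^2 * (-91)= 12311994/18605 = 661.76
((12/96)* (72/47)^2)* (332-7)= 210600/2209 = 95.34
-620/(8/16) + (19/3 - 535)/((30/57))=-33667/15 = -2244.47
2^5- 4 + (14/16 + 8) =295/8 = 36.88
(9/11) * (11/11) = 9/11 = 0.82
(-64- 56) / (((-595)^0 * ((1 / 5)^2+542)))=-1000/4517 = -0.22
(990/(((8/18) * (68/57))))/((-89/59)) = -14982165/12104 = -1237.79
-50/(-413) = 50/413 = 0.12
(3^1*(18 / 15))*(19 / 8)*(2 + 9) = 1881/20 = 94.05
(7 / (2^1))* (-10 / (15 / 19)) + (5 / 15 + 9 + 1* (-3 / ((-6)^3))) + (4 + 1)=-2159/72 = -29.99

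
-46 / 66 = -23/33 = -0.70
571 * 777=443667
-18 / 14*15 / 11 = -135/77 = -1.75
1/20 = 0.05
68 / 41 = 1.66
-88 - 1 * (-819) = 731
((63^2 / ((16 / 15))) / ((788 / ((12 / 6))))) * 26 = 773955/3152 = 245.54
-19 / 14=-1.36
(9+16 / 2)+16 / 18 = 161/9 = 17.89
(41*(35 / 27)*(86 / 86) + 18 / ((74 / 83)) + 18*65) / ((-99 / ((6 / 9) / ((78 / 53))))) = -65830982/11571417 = -5.69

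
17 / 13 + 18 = 251/13 = 19.31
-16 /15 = -1.07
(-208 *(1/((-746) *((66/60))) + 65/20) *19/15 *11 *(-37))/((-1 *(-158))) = 324854894/147335 = 2204.87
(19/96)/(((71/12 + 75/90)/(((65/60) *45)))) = 1235/864 = 1.43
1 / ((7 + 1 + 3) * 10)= 1/110 = 0.01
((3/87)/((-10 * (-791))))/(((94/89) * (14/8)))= 89/37734655 = 0.00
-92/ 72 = -23/18 = -1.28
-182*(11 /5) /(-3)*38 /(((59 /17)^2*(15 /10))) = 43971928/156645 = 280.71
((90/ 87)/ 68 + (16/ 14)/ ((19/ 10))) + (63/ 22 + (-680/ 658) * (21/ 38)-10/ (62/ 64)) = -410025522/55309177 = -7.41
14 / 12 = 7/6 = 1.17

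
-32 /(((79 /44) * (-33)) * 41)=128/9717 = 0.01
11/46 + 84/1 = 84.24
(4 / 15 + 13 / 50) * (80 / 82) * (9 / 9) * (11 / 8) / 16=869/19680 = 0.04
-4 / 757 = -0.01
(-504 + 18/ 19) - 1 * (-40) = -8798/19 = -463.05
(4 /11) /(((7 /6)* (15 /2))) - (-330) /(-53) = -126202/20405 = -6.18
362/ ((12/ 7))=1267/6 = 211.17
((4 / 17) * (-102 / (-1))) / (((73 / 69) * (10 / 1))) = 828/365 = 2.27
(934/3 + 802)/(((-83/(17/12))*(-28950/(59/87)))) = 167501/376286310 = 0.00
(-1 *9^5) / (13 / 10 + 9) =-590490/103 = -5732.91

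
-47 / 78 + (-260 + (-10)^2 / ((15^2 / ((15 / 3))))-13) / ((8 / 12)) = -5288/13 = -406.77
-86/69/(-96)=43/3312 = 0.01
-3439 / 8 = -429.88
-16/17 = -0.94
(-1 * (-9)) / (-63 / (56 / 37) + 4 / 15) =-1080/4963 = -0.22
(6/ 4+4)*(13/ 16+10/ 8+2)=715/32 = 22.34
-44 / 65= -0.68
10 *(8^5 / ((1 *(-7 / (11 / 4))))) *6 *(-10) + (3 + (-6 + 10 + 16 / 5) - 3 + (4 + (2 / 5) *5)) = 270336462/35 = 7723898.91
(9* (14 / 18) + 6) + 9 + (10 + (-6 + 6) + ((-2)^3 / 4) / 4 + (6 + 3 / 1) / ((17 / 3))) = 1125/34 = 33.09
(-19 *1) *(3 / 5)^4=-1539/625 = -2.46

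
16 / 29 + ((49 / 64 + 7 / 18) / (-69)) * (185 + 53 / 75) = -5522717/2161080 = -2.56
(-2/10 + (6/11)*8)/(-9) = -229/495 = -0.46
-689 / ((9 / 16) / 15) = -55120/3 = -18373.33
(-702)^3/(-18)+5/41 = 19219356.12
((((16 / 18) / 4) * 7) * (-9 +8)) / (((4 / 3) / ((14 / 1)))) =-49/3 = -16.33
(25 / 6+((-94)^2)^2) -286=468447685/6 = 78074614.17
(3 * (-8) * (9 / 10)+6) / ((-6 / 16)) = 208/5 = 41.60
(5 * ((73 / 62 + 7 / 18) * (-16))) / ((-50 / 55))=38456/279 = 137.84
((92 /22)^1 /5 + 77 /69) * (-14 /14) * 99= -22227/115 = -193.28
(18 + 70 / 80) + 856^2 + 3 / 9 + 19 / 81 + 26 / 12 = 474826931/648 = 732757.61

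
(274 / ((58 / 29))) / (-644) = -137/644 = -0.21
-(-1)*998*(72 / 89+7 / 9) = 1583.59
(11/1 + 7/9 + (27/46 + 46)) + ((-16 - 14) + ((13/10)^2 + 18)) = 48.05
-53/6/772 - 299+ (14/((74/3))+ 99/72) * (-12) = -322.32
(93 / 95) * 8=744/95 = 7.83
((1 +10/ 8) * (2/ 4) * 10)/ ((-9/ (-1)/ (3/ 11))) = 0.34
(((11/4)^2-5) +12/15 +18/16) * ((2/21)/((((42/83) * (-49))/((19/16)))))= -566143/27659520 = -0.02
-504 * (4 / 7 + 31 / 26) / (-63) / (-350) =-642/15925 = -0.04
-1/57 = -0.02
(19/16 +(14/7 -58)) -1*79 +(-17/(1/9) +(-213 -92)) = -9469/16 = -591.81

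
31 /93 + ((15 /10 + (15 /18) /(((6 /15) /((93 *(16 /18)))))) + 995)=21043/18 = 1169.06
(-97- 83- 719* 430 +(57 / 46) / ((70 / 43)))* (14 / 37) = -996104549/8510 = -117051.06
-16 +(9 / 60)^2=-6391/400 = -15.98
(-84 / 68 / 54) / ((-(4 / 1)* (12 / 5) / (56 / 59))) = 245/108324 = 0.00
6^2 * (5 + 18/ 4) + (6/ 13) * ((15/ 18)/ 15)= 342.03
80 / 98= 40/49 = 0.82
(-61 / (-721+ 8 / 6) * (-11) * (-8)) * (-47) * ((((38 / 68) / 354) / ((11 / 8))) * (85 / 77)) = -4357840/9808337 = -0.44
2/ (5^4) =2/625 = 0.00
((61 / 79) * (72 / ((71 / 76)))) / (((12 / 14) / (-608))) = -236769792/5609 = -42212.48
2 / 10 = 1/5 = 0.20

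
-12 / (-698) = 6/349 = 0.02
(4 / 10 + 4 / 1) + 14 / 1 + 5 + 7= 152/5 = 30.40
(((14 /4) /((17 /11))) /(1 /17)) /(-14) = -2.75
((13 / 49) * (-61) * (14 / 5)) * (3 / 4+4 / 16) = -1586/35 = -45.31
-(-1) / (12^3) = 1/1728 = 0.00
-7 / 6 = -1.17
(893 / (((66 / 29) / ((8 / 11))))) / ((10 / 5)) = 51794/363 = 142.68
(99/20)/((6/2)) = 33/20 = 1.65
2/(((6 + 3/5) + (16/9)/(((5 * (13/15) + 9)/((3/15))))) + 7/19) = 1425/4984 = 0.29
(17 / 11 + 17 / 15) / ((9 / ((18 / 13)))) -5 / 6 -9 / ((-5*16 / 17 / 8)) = 491/33 = 14.88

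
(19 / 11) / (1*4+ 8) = 19/132 = 0.14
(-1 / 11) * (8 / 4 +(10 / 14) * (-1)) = -9/77 = -0.12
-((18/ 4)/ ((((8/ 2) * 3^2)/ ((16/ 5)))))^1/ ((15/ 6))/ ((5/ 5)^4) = -4/25 = -0.16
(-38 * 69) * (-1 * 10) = 26220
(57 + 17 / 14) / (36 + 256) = 815/4088 = 0.20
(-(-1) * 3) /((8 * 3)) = 1/8 = 0.12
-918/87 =-306/29 = -10.55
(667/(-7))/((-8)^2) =-667/448 = -1.49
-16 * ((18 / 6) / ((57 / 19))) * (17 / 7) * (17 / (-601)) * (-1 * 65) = -300560/4207 = -71.44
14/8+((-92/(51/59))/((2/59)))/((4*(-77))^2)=4153243/2419032 = 1.72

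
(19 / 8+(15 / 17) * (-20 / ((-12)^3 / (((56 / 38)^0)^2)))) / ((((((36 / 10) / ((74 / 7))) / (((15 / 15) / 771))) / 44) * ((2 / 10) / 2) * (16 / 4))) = 59411825/59453352 = 1.00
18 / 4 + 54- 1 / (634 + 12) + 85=46350/323 = 143.50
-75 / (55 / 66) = -90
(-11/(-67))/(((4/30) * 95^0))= 165/134 = 1.23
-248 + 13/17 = -247.24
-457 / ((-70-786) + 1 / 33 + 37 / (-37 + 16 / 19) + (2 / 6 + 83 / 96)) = 36837856/68983929 = 0.53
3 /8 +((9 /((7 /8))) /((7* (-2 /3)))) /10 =303/1960 = 0.15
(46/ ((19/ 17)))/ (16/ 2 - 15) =-782/133 = -5.88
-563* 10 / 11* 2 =-11260/11 = -1023.64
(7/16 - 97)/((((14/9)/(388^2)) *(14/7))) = -130832145/28 = -4672576.61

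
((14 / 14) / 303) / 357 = 1/108171 = 0.00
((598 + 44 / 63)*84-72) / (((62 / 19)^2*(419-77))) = 357808/25947 = 13.79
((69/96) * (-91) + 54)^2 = 130.10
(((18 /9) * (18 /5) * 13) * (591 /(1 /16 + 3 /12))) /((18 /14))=3441984/25 = 137679.36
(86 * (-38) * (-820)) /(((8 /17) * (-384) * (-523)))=2847245/100416 = 28.35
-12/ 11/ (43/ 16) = -192/473 = -0.41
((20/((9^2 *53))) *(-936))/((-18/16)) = 16640/4293 = 3.88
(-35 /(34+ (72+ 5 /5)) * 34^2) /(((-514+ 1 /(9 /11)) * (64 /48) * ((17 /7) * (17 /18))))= 23814/98761 = 0.24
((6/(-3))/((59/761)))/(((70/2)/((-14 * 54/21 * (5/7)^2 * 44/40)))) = 301356/20237 = 14.89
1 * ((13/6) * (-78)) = -169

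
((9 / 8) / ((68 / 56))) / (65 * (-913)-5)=-63/4035800 = 0.00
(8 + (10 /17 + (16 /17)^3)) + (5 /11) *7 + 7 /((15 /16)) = 16269991/810645 = 20.07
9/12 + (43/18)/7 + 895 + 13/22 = 2485603/2772 = 896.68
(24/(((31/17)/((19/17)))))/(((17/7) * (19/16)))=2688/527 = 5.10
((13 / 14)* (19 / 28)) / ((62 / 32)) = 0.33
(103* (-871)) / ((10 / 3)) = -269139/10 = -26913.90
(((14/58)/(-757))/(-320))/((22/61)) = 427/154549120 = 0.00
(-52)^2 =2704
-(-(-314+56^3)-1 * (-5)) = 175297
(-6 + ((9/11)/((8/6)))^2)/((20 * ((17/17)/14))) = -76209/19360 = -3.94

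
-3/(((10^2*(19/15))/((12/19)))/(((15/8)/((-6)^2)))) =-9/11552 = 0.00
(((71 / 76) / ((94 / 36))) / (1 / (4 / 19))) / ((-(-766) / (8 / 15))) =1704/32491805 = 0.00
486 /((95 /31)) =158.59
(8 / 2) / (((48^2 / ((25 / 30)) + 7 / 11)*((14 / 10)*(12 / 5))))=1375/3194079 = 0.00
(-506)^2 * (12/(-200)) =-15362.16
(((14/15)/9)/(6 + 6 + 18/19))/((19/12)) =28/5535 = 0.01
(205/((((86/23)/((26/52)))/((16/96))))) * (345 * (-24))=-1626675/43 = -37829.65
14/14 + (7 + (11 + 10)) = 29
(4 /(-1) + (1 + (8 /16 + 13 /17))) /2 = -59/68 = -0.87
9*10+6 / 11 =996/11 = 90.55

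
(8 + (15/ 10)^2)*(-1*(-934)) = 19147/2 = 9573.50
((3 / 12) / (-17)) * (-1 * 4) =0.06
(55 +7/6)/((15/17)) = 5729/90 = 63.66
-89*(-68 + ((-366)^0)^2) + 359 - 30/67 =423544/67 = 6321.55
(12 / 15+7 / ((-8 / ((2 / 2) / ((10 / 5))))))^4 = 707281/40960000 = 0.02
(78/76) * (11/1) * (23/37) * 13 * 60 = 5473.87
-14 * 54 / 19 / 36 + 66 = 1233/19 = 64.89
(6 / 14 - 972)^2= 46253601/49 = 943951.04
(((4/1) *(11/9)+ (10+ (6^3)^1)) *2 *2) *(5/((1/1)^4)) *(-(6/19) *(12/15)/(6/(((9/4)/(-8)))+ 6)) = 33248/437 = 76.08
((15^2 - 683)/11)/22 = -229/121 = -1.89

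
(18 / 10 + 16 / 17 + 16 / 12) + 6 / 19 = 21271/4845 = 4.39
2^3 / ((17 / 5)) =40/17 = 2.35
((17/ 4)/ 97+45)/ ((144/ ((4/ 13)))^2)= 17477/84981312 = 0.00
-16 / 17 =-0.94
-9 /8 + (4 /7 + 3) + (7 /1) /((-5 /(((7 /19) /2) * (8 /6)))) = 33557/15960 = 2.10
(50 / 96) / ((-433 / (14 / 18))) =-175/187056 = 0.00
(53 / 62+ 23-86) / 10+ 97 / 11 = 17757/6820 = 2.60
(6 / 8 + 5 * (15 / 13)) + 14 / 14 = 391/52 = 7.52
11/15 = 0.73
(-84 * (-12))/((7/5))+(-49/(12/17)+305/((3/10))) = 6669/4 = 1667.25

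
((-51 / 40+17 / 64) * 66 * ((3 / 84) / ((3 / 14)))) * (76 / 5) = -67507/400 = -168.77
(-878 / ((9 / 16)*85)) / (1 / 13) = -182624/765 = -238.72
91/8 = 11.38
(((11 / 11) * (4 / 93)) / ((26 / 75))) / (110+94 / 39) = 75/67952 = 0.00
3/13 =0.23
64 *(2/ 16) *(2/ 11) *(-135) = -2160/11 = -196.36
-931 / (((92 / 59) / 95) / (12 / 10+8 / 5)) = -7305557/46 = -158816.46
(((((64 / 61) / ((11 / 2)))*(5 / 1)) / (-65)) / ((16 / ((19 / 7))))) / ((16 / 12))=-114/61061 = 0.00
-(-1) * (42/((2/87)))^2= 3337929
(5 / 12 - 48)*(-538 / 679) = 153599/4074 = 37.70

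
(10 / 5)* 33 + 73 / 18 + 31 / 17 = 21995/306 = 71.88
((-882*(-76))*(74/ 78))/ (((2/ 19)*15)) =2617972/65 = 40276.49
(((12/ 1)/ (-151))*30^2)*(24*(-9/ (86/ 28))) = 32659200/6493 = 5029.91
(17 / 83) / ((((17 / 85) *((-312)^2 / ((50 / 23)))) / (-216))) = -6375/1290484 = 0.00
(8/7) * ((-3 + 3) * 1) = 0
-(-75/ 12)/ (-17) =-25/68 = -0.37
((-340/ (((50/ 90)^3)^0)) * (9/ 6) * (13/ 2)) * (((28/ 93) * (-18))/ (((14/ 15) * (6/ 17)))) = 1690650/31 = 54537.10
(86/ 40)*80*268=46096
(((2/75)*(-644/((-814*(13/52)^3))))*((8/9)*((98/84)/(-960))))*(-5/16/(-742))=-161/262087650 = 0.00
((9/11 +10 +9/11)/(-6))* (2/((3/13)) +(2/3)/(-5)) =-8192/495 = -16.55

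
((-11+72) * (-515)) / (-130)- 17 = 5841/26 = 224.65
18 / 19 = 0.95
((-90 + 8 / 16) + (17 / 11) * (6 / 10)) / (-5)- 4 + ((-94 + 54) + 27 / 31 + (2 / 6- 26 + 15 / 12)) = -5097727/102300 = -49.83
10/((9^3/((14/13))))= 140/9477 = 0.01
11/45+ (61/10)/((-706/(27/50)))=0.24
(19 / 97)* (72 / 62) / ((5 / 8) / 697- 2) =-0.11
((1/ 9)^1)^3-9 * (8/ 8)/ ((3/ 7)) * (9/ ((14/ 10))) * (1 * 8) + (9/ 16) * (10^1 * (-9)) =-6593797/5832 = -1130.62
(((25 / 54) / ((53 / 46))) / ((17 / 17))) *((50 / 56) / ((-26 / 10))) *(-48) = 287500/43407 = 6.62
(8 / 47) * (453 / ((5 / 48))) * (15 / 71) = 521856/3337 = 156.38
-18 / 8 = -9/4 = -2.25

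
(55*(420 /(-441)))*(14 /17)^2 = -30800/867 = -35.52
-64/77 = -0.83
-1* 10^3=-1000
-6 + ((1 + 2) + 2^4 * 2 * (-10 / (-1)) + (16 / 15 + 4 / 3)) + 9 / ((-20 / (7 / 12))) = 25531/80 = 319.14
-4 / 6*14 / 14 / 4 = -1/6 = -0.17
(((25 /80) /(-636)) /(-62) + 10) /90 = 1261825/11356416 = 0.11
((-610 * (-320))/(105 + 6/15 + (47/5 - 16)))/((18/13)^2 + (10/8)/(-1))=25376000/8569 = 2961.37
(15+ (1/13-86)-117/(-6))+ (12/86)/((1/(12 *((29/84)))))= -397913/7826 = -50.85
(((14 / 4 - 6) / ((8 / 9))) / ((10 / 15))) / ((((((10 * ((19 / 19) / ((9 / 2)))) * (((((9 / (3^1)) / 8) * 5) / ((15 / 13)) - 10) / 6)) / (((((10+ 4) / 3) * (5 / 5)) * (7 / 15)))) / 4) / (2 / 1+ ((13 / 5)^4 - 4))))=108397359/209375 = 517.72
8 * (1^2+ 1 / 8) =9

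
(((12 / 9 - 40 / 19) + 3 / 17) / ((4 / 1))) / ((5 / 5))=-577/3876 = -0.15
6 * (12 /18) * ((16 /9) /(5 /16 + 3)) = 1024/477 = 2.15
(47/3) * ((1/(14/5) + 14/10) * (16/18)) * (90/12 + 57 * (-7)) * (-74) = 24812052/35 = 708915.77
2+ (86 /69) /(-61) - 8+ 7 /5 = -97237/21045 = -4.62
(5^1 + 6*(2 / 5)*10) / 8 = 29/8 = 3.62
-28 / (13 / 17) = -476/13 = -36.62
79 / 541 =0.15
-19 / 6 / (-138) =19/828 = 0.02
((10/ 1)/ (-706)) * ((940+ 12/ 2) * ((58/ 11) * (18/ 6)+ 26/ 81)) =-216.26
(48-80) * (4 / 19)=-128/19 = -6.74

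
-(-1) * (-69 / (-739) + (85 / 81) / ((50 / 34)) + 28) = 8621776/299295 = 28.81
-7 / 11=-0.64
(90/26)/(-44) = -45/572 = -0.08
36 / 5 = 7.20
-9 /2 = -4.50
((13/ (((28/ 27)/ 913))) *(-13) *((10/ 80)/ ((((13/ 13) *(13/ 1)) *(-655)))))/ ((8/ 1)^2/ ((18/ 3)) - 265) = -961389/111947360 = -0.01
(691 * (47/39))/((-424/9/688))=-8379066/689 = -12161.20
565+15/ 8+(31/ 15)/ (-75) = 5101627/9000 = 566.85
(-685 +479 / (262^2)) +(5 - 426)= -75919785/68644 = -1105.99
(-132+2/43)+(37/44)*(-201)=-569447/1892 = -300.98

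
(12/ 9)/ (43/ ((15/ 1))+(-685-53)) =-20/11027 = 0.00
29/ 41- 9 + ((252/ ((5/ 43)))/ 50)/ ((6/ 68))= 2475064/5125 = 482.94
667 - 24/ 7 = 4645/7 = 663.57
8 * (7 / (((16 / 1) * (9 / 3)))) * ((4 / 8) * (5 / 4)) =35/48 = 0.73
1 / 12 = 0.08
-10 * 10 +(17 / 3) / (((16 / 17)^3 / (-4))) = -390721/3072 = -127.19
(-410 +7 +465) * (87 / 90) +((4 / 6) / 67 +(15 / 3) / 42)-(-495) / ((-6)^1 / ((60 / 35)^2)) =-17963261/98490 = -182.39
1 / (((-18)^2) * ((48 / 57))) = 19/5184 = 0.00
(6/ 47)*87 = 11.11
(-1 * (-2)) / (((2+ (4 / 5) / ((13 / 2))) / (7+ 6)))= 845/69 = 12.25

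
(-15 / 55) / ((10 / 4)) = -6/55 = -0.11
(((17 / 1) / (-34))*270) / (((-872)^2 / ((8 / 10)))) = -27/190096 = 0.00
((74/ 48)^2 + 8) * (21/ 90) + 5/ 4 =63439/17280 = 3.67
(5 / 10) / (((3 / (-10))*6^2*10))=-1/216 = 0.00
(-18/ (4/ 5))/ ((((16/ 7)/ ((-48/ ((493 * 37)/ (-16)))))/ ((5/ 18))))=-2100/18241 = -0.12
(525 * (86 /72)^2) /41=323575/17712 = 18.27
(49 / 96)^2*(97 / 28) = 33271/36864 = 0.90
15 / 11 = 1.36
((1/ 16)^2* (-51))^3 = -132651/16777216 = -0.01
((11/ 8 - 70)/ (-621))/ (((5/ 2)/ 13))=793/1380 = 0.57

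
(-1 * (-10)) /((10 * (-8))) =-0.12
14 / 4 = 7/2 = 3.50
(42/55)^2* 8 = 14112/3025 = 4.67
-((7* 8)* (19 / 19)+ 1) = -57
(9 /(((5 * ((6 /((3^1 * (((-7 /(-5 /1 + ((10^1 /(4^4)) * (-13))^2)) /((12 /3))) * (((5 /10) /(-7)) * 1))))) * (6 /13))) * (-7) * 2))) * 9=89856/2719325 = 0.03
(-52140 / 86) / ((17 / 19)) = -495330/731 = -677.61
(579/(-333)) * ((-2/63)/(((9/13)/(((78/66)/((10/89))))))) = 2902913/3461535 = 0.84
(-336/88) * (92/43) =-3864/473 = -8.17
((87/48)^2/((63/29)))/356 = 24389/5741568 = 0.00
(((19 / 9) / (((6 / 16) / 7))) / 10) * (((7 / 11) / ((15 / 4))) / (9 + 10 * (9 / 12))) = 29792/735075 = 0.04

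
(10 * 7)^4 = 24010000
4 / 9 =0.44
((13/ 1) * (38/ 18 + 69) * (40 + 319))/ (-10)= -298688/9 = -33187.56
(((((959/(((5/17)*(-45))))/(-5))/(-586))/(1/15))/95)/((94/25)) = -16303/15698940 = 0.00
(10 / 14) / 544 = 5/3808 = 0.00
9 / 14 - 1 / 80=353/560 = 0.63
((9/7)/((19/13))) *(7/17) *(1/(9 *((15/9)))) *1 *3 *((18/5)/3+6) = 4212/8075 = 0.52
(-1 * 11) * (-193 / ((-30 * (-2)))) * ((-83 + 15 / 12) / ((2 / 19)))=-4396733/160 = -27479.58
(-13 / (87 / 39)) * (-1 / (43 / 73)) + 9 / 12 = 53089/4988 = 10.64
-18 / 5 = -3.60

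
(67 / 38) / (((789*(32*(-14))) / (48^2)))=-402/34979 = -0.01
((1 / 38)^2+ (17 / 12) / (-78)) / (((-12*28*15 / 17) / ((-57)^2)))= 100351/524160 = 0.19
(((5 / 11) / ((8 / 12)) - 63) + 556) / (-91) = -10861/2002 = -5.43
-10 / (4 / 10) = -25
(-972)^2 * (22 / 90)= 1154736/5 = 230947.20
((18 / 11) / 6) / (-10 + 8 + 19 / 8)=8/11 = 0.73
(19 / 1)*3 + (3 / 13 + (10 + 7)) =965/13 = 74.23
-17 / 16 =-1.06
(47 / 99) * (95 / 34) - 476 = -1597751/3366 = -474.67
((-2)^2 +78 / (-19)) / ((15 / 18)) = -12/95 = -0.13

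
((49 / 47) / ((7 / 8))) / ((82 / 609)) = 17052/1927 = 8.85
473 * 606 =286638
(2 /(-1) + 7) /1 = 5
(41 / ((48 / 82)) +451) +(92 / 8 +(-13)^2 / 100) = 320539/600 = 534.23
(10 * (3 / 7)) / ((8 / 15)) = 225/28 = 8.04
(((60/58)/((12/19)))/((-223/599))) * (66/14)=-1877865/90538 = -20.74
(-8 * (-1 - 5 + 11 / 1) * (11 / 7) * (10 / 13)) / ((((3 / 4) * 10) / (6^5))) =-4561920/91 = -50130.99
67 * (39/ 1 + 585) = 41808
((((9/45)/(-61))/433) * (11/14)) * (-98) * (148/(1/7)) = 79772/132065 = 0.60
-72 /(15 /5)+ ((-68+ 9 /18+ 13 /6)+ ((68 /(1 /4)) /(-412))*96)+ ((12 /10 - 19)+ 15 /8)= -2084353/12360 = -168.64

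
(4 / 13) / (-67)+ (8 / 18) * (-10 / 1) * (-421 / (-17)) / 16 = -1834679/266526 = -6.88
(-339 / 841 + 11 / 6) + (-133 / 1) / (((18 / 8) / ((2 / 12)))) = -382459/45414 = -8.42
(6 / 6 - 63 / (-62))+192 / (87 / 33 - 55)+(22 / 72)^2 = -1.56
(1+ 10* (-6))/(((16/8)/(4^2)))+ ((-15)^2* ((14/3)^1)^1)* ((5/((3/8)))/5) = 2328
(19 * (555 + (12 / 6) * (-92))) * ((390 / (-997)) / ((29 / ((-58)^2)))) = -318896760/997 = -319856.33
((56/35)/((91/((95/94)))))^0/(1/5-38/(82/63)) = -205/5944 = -0.03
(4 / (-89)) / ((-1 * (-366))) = -2/16287 = 0.00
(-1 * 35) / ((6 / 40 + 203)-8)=-700/3903 = -0.18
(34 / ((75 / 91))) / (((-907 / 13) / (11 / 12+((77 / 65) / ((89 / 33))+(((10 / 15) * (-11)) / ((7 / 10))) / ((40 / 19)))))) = 388792261/181626750 = 2.14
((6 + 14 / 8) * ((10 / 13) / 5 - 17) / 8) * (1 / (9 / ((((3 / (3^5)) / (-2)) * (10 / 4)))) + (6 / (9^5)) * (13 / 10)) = 1409849/54587520 = 0.03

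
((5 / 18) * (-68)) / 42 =-85/189 = -0.45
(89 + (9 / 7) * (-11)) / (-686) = -262/2401 = -0.11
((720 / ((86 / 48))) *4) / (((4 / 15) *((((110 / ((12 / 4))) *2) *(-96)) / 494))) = -200070/473 = -422.98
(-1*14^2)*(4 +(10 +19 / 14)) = -3010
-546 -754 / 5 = -3484/5 = -696.80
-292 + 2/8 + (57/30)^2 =-14407/50 = -288.14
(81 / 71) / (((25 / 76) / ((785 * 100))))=19329840/71 = 272251.27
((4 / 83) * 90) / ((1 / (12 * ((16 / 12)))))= 5760/83 = 69.40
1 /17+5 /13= 98/221 = 0.44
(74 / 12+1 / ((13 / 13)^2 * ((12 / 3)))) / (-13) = -77/156 = -0.49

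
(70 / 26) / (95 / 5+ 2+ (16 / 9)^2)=2835/25441 = 0.11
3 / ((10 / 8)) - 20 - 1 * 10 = -138/5 = -27.60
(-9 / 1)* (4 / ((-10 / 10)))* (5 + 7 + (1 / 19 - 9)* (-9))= 63288/19 = 3330.95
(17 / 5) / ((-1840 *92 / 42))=-357/423200 = 0.00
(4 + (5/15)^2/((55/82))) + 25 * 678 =8392312/495 = 16954.17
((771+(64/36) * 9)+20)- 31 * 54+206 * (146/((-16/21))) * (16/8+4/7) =-204747/2 = -102373.50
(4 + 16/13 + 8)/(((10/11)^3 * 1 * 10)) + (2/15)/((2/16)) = 275699/97500 = 2.83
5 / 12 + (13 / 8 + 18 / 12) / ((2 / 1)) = 95/48 = 1.98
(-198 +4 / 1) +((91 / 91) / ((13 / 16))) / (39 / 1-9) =-37822/195 = -193.96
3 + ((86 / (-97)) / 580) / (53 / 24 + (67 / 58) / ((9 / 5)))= 8657157/2886235 = 3.00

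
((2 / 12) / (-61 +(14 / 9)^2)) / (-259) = 27/2457910 = 0.00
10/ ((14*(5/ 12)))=12/7 = 1.71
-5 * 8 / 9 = -4.44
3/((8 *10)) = 3/80 = 0.04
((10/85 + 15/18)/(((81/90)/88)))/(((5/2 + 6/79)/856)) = 524762240/16983 = 30899.27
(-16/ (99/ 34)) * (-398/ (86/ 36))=433024/473 = 915.48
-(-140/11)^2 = -19600/121 = -161.98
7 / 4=1.75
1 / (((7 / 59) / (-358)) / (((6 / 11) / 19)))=-126732/1463 = -86.62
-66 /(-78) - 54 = -53.15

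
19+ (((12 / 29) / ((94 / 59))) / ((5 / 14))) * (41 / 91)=1712333/88595 = 19.33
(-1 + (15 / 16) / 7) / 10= -97/1120 = -0.09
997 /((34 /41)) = 40877/34 = 1202.26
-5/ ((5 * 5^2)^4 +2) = -5/244140627 = 0.00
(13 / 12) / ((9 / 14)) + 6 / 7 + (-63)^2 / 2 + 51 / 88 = 33058127/16632 = 1987.62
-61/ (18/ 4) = -122/9 = -13.56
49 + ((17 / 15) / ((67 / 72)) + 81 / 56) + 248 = 5621703/18760 = 299.66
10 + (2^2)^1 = 14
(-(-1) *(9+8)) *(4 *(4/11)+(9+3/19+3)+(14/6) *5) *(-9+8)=-269450/627 = -429.74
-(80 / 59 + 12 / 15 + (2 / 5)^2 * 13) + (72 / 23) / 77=-10959008/2612225 = -4.20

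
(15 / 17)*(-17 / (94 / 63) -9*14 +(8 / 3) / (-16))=-96980/799 = -121.38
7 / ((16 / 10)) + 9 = 107/8 = 13.38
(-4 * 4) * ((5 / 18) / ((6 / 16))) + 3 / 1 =-239/27 = -8.85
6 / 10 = 3/5 = 0.60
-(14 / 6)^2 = -49/9 = -5.44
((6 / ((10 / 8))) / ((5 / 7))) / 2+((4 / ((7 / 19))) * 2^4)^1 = 30988/175 = 177.07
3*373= 1119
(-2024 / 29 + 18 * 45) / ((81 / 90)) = 214660/261 = 822.45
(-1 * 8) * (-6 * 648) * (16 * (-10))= -4976640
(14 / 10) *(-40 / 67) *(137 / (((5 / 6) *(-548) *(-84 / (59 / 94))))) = -59/31490 = 0.00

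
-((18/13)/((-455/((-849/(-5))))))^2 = -233539524/874680625 = -0.27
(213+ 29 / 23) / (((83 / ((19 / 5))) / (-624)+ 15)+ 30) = 58426368/12261415 = 4.77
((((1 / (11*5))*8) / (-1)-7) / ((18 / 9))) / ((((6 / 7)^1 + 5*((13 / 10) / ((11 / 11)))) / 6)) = -16506/5665 = -2.91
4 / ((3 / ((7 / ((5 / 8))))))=224/15 = 14.93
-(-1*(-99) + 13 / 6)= -607/6 = -101.17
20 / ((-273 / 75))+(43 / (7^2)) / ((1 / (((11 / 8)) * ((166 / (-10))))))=-25.52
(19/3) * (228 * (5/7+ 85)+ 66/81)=70181326/567 = 123776.59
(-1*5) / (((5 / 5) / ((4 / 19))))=-20/19 = -1.05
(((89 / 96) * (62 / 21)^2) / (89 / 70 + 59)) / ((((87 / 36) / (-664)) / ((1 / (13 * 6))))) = -141978140/300616407 = -0.47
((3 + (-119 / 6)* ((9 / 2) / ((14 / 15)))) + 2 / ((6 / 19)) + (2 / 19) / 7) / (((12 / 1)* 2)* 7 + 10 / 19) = -275395/537936 = -0.51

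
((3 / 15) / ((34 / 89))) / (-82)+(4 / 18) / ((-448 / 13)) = -90161/7025760 = -0.01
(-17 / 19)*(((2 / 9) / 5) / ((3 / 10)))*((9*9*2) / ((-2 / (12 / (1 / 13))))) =31824/19 = 1674.95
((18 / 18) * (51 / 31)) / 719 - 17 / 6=-378607/133734 = -2.83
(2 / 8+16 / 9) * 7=511/36 = 14.19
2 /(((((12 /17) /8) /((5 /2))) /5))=850/3 = 283.33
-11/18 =-0.61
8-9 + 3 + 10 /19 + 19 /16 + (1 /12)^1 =3463/912 = 3.80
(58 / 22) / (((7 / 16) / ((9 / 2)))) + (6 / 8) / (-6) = 16627/616 = 26.99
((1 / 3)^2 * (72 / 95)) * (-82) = -656/95 = -6.91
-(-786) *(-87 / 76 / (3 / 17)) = -193749/38 = -5098.66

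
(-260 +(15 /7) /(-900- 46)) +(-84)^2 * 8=372076921/6622 = 56188.00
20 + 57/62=1297/62 = 20.92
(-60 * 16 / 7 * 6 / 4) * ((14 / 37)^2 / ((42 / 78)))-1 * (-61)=8629/1369 = 6.30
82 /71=1.15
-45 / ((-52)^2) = -45/2704 = -0.02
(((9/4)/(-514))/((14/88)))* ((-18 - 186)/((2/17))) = 47.71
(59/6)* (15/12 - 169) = -39589/24 = -1649.54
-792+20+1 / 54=-41687/54 = -771.98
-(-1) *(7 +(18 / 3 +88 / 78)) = 551/39 = 14.13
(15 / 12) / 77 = 5/308 = 0.02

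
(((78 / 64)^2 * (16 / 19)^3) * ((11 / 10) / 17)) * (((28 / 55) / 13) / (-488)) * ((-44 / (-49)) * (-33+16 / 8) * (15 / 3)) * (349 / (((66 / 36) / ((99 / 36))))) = 83544318/248947405 = 0.34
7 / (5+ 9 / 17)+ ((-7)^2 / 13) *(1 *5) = 24577/1222 = 20.11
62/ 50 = 31/25 = 1.24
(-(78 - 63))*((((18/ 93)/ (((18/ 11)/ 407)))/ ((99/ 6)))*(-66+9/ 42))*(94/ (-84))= -29363015/9114 = -3221.75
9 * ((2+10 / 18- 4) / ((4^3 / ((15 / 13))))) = -15/64 = -0.23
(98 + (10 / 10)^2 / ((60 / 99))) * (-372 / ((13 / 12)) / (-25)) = 1368.73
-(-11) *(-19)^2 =3971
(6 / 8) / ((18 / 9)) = 3/8 = 0.38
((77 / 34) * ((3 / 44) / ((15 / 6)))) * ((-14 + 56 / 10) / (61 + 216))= -441/235450 = 0.00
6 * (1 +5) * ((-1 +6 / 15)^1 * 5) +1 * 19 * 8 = 44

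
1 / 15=0.07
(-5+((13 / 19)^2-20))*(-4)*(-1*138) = -4888512/361 = -13541.58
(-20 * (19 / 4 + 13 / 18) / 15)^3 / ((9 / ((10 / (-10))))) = 7645373/177147 = 43.16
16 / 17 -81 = -1361/17 = -80.06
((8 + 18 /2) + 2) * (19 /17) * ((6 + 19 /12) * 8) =65702/51 = 1288.27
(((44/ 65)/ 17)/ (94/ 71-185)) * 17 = -3124/847665 = 0.00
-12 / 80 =-3/20 = -0.15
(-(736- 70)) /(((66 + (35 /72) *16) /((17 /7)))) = -50949/2324 = -21.92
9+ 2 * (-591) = -1173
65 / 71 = 0.92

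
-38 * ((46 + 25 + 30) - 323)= 8436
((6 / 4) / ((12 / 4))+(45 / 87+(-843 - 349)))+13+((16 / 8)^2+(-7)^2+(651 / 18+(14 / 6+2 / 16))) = -252035/232 = -1086.36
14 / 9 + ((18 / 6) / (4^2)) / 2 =475/288 = 1.65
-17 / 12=-1.42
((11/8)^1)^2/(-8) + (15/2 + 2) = 4743/512 = 9.26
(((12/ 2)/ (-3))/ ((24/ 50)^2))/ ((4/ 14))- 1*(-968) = 135017/144 = 937.62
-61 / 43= -1.42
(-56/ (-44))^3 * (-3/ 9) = -2744/3993 = -0.69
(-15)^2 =225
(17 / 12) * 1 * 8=34/3 = 11.33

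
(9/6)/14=0.11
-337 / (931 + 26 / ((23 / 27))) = -7751/22115 = -0.35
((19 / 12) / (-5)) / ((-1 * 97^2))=19/564540 = 0.00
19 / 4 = 4.75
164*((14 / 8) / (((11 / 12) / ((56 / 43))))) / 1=407.75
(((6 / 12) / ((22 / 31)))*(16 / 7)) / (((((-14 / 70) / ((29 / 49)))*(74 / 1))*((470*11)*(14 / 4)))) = -1798/505216019 = 0.00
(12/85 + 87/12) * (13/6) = 32669/2040 = 16.01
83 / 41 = 2.02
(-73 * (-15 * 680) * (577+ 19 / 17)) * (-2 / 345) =-57395520/23 = -2495457.39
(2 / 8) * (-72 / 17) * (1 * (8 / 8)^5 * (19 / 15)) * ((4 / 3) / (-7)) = 152/595 = 0.26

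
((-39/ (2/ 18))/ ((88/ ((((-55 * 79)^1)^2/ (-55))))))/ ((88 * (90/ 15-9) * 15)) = -243399/704 = -345.74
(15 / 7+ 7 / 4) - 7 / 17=1657/476 = 3.48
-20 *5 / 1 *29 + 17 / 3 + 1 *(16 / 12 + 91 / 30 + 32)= -85739/30 = -2857.97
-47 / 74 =-0.64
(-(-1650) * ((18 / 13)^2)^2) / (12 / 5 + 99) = 288684000/4826809 = 59.81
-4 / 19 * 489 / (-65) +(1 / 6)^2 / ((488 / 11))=34376593/21696480 = 1.58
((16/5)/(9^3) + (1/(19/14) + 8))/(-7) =-86482/69255 = -1.25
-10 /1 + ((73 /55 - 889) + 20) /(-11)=41672/605 = 68.88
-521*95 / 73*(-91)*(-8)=-36032360/73 = -493593.97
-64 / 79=-0.81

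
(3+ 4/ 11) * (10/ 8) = 185/44 = 4.20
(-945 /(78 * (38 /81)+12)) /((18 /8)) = -2835/328 = -8.64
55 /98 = 0.56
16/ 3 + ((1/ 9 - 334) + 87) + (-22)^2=2182/9 = 242.44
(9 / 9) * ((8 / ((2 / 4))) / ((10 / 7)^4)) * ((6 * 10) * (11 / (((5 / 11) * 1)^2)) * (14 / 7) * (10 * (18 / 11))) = 251010144/625 = 401616.23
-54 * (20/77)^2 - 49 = -312121/5929 = -52.64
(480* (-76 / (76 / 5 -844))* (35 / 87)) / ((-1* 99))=-19000/106227 = -0.18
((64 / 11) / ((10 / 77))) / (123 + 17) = 8/25 = 0.32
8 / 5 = 1.60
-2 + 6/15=-8/5 = -1.60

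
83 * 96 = 7968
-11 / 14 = -0.79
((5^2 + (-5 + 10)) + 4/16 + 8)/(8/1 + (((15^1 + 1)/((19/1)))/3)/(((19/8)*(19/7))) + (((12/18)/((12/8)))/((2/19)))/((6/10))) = 28334529/11171272 = 2.54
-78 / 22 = -39/11 = -3.55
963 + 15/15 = 964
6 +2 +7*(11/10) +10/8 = 339/20 = 16.95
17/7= 2.43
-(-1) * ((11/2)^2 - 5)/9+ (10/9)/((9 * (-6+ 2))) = 899/324 = 2.77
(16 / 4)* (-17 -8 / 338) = -11508/169 = -68.09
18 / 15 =6/5 = 1.20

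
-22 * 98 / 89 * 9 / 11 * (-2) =3528/89 = 39.64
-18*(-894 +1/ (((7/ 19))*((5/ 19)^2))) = 2692638/175 = 15386.50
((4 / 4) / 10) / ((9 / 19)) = 19/90 = 0.21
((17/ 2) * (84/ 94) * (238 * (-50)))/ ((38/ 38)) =-4248300/47 = -90389.36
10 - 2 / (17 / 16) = 138/17 = 8.12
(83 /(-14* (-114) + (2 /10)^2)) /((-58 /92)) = -95450/1157129 = -0.08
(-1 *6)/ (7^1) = -6/7 = -0.86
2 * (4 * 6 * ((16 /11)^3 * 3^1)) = 589824/1331 = 443.14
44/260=11/65 = 0.17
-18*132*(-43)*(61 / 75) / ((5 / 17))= 35316072/125 = 282528.58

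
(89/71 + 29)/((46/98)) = 105252/1633 = 64.45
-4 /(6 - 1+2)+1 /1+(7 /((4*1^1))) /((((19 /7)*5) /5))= 571/532 = 1.07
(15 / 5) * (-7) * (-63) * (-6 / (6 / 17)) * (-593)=13337163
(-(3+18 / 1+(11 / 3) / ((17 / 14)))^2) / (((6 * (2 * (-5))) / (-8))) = -76.93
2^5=32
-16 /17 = -0.94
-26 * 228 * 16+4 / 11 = -1043324/11 = -94847.64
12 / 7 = 1.71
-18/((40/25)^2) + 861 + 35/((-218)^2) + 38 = 339119663/380192 = 891.97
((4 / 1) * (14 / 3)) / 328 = 7/123 = 0.06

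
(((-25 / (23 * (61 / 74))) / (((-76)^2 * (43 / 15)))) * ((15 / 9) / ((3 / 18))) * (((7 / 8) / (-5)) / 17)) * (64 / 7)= 27750/370239073 = 0.00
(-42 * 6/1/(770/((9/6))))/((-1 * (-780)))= -9/14300 = 0.00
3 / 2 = 1.50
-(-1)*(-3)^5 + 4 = -239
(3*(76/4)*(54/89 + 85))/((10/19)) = 8251377/890 = 9271.21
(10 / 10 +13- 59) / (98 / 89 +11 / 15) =-60075/2449 = -24.53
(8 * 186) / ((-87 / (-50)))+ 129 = 28541/29 = 984.17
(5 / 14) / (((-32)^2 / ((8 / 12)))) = 5/21504 = 0.00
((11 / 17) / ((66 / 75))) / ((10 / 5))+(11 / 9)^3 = 108733/49572 = 2.19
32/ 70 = 16/35 = 0.46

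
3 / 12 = 1/4 = 0.25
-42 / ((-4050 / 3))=7/225 = 0.03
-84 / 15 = -28/5 = -5.60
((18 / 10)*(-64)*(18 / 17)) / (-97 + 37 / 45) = 11664/9197 = 1.27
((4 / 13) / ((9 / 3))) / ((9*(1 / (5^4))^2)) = 1562500/351 = 4451.57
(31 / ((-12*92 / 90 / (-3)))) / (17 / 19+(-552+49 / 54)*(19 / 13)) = -1860651/197451596 = -0.01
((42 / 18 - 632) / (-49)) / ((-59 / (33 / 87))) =-20779/251517 = -0.08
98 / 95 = 1.03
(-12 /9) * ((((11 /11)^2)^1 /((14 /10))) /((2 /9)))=-30/7 = -4.29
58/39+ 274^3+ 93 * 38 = 802400020/39 = 20574359.49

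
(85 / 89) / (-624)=-85/55536 = 0.00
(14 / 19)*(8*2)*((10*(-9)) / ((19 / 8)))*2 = -322560/361 = -893.52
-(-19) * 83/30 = 1577/30 = 52.57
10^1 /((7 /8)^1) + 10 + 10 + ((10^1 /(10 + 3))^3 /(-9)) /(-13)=56557780/1799343 = 31.43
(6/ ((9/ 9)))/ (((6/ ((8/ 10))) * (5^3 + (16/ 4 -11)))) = 2/295 = 0.01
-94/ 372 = -47/186 = -0.25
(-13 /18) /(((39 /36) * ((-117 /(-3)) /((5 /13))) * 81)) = -10/123201 = 0.00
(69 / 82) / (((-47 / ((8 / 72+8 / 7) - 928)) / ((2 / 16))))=1342855/647472 = 2.07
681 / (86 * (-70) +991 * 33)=681/26683 = 0.03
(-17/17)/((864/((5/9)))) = -5/7776 = 0.00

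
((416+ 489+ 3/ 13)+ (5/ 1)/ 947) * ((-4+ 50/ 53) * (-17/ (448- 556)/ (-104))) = 4.19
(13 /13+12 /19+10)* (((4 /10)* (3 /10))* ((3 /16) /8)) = 0.03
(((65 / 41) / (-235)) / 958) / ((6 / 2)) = -13/5538198 = 0.00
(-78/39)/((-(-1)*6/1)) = -1/3 = -0.33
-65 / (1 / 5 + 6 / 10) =-325/4 = -81.25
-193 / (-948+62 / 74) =0.20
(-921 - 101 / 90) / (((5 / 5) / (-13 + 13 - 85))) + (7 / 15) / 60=23514119/300 = 78380.40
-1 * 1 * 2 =-2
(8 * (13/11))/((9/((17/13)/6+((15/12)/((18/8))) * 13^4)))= 14851924/891 = 16668.83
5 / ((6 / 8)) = 20/3 = 6.67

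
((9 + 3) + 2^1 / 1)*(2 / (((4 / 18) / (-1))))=-126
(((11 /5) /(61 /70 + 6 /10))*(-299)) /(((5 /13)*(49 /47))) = -4019158/3605 = -1114.88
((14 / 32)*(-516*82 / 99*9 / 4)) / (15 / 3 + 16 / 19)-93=-537287/3256 = -165.01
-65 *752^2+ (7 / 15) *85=-110273161/3 = -36757720.33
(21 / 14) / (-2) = -3/4 = -0.75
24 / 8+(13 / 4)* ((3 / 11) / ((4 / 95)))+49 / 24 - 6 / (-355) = 4894003/187440 = 26.11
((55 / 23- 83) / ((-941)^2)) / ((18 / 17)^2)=-29767/366589134 = 0.00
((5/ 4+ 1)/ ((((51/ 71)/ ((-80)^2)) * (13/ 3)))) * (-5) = -23131.22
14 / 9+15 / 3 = 59/9 = 6.56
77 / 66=7/6 = 1.17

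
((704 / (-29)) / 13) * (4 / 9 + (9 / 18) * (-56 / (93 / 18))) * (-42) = -13680128/35061 = -390.18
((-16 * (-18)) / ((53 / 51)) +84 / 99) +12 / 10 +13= 2555119/8745 = 292.18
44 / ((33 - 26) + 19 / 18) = 792/145 = 5.46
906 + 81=987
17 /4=4.25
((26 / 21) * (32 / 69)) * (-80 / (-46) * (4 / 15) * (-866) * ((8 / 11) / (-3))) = 184451072/3299373 = 55.90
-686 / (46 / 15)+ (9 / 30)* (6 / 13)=-334218/1495 = -223.56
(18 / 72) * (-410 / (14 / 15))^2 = 48242.98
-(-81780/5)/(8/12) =24534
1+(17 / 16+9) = 177/16 = 11.06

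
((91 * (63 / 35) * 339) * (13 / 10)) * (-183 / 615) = -220169313/10250 = -21479.93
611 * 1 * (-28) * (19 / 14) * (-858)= 19921044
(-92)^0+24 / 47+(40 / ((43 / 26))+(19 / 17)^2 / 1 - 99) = -42084613/584069 = -72.05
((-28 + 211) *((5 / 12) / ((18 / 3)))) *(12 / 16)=305/32 = 9.53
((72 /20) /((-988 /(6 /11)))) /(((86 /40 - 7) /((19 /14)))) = 54/97097 = 0.00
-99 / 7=-14.14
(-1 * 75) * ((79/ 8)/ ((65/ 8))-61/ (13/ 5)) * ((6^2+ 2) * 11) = 9066420/13 = 697416.92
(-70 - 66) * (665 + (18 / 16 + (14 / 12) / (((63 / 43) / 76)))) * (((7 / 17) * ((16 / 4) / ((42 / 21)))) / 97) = -2197370/2619 = -839.01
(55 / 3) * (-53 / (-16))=2915/48 = 60.73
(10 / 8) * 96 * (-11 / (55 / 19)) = -456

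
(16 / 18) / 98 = 4/441 = 0.01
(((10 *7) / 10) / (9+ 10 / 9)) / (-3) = -3/13 = -0.23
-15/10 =-3/2 = -1.50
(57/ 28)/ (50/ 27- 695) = -81/27580 = 0.00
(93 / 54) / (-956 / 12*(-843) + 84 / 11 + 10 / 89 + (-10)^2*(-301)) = 30349/653190246 = 0.00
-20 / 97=-0.21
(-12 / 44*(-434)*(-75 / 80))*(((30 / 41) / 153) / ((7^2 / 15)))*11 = -34875/19516 = -1.79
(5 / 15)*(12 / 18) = 2/9 = 0.22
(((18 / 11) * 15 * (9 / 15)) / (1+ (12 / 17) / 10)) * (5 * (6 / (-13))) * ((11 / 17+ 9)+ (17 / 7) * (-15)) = 77444100/91091 = 850.18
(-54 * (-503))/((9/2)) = 6036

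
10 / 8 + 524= 2101/4 = 525.25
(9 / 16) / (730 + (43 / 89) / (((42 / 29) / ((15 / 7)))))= 39249/50986360 = 0.00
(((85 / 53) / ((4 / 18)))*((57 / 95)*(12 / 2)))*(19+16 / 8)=28917/53 = 545.60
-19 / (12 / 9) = -57/4 = -14.25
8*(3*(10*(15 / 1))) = 3600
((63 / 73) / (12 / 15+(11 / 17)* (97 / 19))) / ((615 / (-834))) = -1885674/6611537 = -0.29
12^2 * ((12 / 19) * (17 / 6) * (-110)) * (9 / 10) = -484704/19 = -25510.74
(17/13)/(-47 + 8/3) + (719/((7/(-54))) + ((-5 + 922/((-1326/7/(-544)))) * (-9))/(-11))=-64366272/19019 = -3384.31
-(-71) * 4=284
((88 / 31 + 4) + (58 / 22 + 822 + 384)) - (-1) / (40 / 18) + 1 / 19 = 157566391/129580 = 1215.98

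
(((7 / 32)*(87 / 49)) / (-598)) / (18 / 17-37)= 1479/81844672 = 0.00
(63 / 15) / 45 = 7/75 = 0.09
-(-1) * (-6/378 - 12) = -757/63 = -12.02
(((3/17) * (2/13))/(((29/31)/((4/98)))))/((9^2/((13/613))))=124/399822507 = 0.00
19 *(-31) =-589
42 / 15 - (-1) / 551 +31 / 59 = 540826/162545 = 3.33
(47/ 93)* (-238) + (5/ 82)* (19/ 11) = -10080937/83886 = -120.17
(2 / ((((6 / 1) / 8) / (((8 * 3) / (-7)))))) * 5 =-320/7 = -45.71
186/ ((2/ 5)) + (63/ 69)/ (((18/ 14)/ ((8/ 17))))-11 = 532934/1173 = 454.33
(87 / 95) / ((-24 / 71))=-2059/760 = -2.71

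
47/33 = 1.42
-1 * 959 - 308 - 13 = -1280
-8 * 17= -136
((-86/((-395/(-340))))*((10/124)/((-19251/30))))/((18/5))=365500/141437097 = 0.00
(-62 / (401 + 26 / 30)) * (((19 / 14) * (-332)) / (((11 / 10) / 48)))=351986400/116039 = 3033.35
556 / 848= 139/212 = 0.66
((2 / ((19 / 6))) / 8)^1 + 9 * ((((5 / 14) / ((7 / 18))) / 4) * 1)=7989/3724 = 2.15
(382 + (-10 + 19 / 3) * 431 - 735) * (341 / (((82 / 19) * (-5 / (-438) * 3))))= -4460501.79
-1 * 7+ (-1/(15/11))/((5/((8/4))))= -7.29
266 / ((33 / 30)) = 2660/11 = 241.82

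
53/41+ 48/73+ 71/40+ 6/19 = 9191997/2274680 = 4.04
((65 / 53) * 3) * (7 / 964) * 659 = 899535/51092 = 17.61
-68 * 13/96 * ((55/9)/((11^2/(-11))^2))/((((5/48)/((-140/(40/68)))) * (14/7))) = 52598/99 = 531.29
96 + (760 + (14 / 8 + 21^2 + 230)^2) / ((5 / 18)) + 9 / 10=13057329/8 = 1632166.12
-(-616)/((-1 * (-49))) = 88/7 = 12.57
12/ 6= 2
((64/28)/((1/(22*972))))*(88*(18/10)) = 270978048/35 = 7742229.94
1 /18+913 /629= 17063/11322 = 1.51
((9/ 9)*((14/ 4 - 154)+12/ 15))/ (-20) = 1497/200 = 7.48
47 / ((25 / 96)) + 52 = 5812/25 = 232.48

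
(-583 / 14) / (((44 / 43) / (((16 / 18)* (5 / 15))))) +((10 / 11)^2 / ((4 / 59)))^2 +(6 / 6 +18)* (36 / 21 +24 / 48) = 988488395/5534298 = 178.61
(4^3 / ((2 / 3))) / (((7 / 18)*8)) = 216/7 = 30.86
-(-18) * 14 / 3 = 84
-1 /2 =-0.50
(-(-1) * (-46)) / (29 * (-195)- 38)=46/5693 = 0.01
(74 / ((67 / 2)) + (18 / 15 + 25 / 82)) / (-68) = -102019/1867960 = -0.05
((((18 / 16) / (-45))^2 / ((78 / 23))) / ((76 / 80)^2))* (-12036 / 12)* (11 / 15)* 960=-2030072/14079 = -144.19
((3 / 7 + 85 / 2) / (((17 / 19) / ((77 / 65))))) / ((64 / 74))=4647533/70720 = 65.72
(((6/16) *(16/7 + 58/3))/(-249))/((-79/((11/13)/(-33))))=-227/21480732 = 0.00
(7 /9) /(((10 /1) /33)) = 77/30 = 2.57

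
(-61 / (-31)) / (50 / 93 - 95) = -183/8785 = -0.02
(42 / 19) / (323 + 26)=42/6631 = 0.01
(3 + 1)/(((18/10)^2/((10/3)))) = 1000/243 = 4.12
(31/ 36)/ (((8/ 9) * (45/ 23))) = 0.50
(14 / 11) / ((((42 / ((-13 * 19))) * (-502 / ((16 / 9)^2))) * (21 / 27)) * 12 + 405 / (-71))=3928288/760440879 = 0.01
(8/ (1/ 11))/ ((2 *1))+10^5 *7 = 700044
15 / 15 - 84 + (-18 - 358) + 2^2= -455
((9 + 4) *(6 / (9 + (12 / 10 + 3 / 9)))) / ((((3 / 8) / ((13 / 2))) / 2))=20280/79 = 256.71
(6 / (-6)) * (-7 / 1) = 7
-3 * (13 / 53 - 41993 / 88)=6673455/4664 = 1430.84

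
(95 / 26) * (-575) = -54625/26 = -2100.96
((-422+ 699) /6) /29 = 277/174 = 1.59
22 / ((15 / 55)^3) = 29282/27 = 1084.52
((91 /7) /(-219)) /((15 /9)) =-13/365 = -0.04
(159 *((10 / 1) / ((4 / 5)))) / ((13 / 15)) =59625/26 = 2293.27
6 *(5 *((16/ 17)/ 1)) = 480/17 = 28.24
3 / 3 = 1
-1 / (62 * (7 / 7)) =-1/62 = -0.02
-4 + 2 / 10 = -3.80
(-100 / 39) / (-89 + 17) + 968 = 679561/702 = 968.04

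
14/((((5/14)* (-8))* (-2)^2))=-49/40 = -1.22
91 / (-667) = -91/667 = -0.14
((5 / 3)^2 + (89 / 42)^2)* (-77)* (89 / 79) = -630.49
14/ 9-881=-7915/9 = -879.44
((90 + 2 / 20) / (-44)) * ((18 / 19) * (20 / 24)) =-2703/1672 = -1.62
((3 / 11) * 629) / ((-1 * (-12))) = 629/44 = 14.30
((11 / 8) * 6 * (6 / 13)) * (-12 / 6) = -99/13 = -7.62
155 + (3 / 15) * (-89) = 137.20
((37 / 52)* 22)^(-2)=676/165649 = 0.00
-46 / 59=-0.78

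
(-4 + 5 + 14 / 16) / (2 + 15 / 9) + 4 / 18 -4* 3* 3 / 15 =-6599/3960 = -1.67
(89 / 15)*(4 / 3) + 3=491/45 = 10.91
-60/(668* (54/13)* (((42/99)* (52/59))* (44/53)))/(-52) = 15635/11671296 = 0.00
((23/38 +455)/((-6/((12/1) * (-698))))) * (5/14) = 30211185/133 = 227151.77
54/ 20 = 27/10 = 2.70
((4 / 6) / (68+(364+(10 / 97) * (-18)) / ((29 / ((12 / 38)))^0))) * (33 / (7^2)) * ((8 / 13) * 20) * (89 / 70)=0.02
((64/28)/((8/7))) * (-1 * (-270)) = 540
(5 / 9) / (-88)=-5/792 = -0.01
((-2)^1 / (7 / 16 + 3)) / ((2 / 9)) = -144/55 = -2.62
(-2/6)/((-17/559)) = 559/51 = 10.96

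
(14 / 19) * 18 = 252/19 = 13.26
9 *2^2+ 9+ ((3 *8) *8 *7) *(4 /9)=1927/3 = 642.33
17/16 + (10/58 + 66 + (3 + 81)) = 70173/464 = 151.23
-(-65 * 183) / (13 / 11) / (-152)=-10065/152 = -66.22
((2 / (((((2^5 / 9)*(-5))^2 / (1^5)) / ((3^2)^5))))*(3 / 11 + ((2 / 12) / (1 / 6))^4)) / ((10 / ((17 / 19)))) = 569173311/13376000 = 42.55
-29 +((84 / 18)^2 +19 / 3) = -8/9 = -0.89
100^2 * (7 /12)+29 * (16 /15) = 87964/15 = 5864.27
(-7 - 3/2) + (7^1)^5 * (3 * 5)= 504193/2 = 252096.50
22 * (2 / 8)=5.50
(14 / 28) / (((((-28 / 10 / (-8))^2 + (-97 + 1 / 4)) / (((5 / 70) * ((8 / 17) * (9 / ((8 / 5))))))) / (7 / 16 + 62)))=-1123875/18397876 = -0.06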